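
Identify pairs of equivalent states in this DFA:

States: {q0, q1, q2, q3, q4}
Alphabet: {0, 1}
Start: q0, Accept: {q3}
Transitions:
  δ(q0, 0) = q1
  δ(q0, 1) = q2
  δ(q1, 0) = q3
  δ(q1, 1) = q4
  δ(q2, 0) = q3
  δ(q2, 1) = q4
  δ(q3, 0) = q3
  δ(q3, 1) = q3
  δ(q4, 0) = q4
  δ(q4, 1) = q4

Using the table-filling algorithm:
Round 0 – mark pairs where exactly one state is accepting: (q0,q3), (q1,q3), (q2,q3), (q3,q4)
Round 1 – newly marked: (q0,q1) [on 0: q1 vs q3, already marked]; (q0,q2) [on 0: q1 vs q3, already marked]; (q1,q4) [on 0: q3 vs q4, already marked]; (q2,q4) [on 0: q3 vs q4, already marked]
Round 2 – newly marked: (q0,q4) [on 0: q1 vs q4, already marked]
No further pairs can be marked.
(q1, q2) unmarked: δ(q1,0)=q3, δ(q2,0)=q3; δ(q1,1)=q4, δ(q2,1)=q4 → equivalent
Equivalent pairs: (q1, q2)

Final answer: Equivalent pairs: (q1, q2)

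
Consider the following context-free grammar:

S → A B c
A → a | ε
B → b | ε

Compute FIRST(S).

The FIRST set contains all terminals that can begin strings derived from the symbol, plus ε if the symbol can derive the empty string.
FIRST(A) = {a, ε} (A → a | ε) and FIRST(B) = {b, ε} (B → b | ε).
For S → A B c: add FIRST(A) minus ε = {a}; A is nullable, so also add FIRST(B) minus ε = {b}; B is nullable too, so also add FIRST(c) = {c}. The terminal c is never erased, so S is not nullable and ε is not included.
FIRST(S) = {a, b, c}.

Final answer: {a, b, c}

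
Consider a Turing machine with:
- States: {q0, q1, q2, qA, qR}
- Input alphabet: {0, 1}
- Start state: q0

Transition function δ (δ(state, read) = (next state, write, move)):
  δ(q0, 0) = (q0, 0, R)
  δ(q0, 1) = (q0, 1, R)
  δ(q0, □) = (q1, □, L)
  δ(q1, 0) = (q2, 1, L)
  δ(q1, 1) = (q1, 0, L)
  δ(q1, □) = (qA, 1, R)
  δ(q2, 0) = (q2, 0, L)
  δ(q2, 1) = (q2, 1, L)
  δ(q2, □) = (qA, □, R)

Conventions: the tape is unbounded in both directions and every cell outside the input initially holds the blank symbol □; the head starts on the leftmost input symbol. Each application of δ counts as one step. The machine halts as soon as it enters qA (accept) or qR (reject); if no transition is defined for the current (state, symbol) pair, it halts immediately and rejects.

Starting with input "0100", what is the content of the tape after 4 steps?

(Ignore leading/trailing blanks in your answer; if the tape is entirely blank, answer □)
Step 0: [q0]0100 (head at position 0)
Step 1: δ(q0, 0) = (q0, 0, R)  ⊢  0[q0]100 (head at position 1)
Step 2: δ(q0, 1) = (q0, 1, R)  ⊢  01[q0]00 (head at position 2)
Step 3: δ(q0, 0) = (q0, 0, R)  ⊢  010[q0]0 (head at position 3)
Step 4: δ(q0, 0) = (q0, 0, R)  ⊢  0100[q0]□ (head at position 4)
Tape after 4 steps (ignoring surrounding blanks): 0100

Final answer: Tape: 0100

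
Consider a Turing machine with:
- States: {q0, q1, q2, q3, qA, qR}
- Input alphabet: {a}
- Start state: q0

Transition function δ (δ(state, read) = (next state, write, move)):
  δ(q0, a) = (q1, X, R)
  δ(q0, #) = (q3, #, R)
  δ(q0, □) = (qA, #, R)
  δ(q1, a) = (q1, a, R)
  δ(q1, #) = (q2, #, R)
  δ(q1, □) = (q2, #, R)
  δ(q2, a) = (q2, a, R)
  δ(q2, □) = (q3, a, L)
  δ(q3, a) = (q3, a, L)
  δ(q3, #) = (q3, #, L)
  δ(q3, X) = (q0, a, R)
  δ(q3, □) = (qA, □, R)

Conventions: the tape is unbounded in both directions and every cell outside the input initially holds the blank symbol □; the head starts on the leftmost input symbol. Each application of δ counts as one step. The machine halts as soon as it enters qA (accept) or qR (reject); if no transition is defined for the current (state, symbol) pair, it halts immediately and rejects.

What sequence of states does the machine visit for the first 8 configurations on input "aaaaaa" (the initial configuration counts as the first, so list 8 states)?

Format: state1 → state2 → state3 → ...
Step 0: [q0]aaaaaa (head at position 0)
Step 1: δ(q0, a) = (q1, X, R)  ⊢  X[q1]aaaaa (head at position 1)
Step 2: δ(q1, a) = (q1, a, R)  ⊢  Xa[q1]aaaa (head at position 2)
Step 3: δ(q1, a) = (q1, a, R)  ⊢  Xaa[q1]aaa (head at position 3)
Step 4: δ(q1, a) = (q1, a, R)  ⊢  Xaaa[q1]aa (head at position 4)
Step 5: δ(q1, a) = (q1, a, R)  ⊢  Xaaaa[q1]a (head at position 5)
Step 6: δ(q1, a) = (q1, a, R)  ⊢  Xaaaaa[q1]□ (head at position 6)
Step 7: δ(q1, □) = (q2, #, R)  ⊢  Xaaaaa#[q2]□ (head at position 7)
Reading off the states of these 8 configurations: q0 → q1 → q1 → q1 → q1 → q1 → q1 → q2

Final answer: q0 → q1 → q1 → q1 → q1 → q1 → q1 → q2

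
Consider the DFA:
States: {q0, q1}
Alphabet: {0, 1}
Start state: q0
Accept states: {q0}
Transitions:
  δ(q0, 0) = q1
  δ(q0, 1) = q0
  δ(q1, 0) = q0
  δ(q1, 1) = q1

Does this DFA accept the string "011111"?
Processing string "011111":
  q0 --0--> q1
  q1 --1--> q1
  q1 --1--> q1
  q1 --1--> q1
  q1 --1--> q1
  q1 --1--> q1
Final state: q1
Accept states: {q0}
q1 is not an accept state, so the string is rejected.

Final answer: No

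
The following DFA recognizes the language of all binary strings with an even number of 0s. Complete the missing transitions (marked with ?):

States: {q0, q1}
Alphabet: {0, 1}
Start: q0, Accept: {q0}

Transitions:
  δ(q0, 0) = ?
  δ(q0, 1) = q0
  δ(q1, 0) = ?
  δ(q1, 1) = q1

What each state remembers (consistent with the given transitions and accept states):
  q0: an even number of 0s has been read so far
  q1: an odd number of 0s has been read so far
Filling in the missing entries:
  δ(q0, 0): in q0 (an even number of 0s has been read so far), after reading 0 we have: an odd number of 0s has been read so far → q1
  δ(q1, 0): in q1 (an odd number of 0s has been read so far), after reading 0 we have: an even number of 0s has been read so far → q0

Final answer: δ(q0, 0) = q1; δ(q1, 0) = q0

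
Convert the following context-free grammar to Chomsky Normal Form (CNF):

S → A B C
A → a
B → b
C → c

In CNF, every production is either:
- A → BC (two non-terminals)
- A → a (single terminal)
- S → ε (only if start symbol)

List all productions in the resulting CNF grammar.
The grammar has no ε-productions or unit productions to eliminate.
A → a is already in CNF (single terminal) – keep it.
B → b is already in CNF (single terminal) – keep it.
C → c is already in CNF (single terminal) – keep it.
S → A B C has 3 symbols on the right: break it into binary productions S → A X0, X0 → B C.
Resulting CNF grammar (5 productions): A → a; B → b; C → c; S → A X0; X0 → B C

Final answer: A → a; B → b; C → c; S → A X0; X0 → B C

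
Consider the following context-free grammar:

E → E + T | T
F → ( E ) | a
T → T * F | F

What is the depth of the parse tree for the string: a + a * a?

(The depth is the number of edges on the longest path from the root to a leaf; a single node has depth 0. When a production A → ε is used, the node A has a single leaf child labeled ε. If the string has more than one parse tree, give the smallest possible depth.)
The grammar is unambiguous; the parse tree of a + a * a is:
E → E + T at the root (depth 0).
  Left E (depth 1) → T (2) → F (3) → a (4).
  Right T (depth 1) → T * F; that T (2) → F (3) → a (4); F (2) → a (3).
The longest root-to-leaf paths have 4 edges.
Depth = 4.

Final answer: 4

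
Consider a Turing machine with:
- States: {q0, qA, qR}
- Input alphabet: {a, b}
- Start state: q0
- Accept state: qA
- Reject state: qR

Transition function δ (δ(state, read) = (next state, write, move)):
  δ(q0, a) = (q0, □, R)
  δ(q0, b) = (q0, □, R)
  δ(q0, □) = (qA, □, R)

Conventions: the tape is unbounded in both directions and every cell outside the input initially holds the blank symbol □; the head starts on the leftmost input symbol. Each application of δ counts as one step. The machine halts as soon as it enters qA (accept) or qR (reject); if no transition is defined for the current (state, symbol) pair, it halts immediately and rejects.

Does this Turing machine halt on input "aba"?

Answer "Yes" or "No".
Step 0: [q0]aba (head at position 0)
Step 1: δ(q0, a) = (q0, □, R)  ⊢  □[q0]ba (head at position 1)
Step 2: δ(q0, b) = (q0, □, R)  ⊢  □□[q0]a (head at position 2)
Step 3: δ(q0, a) = (q0, □, R)  ⊢  □□□[q0]□ (head at position 3)
Step 4: δ(q0, □) = (qA, □, R)  ⊢  □□□□[qA]□ (head at position 4)
The machine is in qA, so it halts and accepts.
It halts after 4 steps.

Final answer: Yes - halts after 4 steps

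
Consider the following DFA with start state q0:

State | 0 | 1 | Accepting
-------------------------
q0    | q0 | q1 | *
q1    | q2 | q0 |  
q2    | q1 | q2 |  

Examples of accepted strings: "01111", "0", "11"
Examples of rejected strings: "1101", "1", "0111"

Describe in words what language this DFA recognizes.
binary numbers divisible by 3 (treating the string as a binary integer; leading zeros allowed, the empty string counts as 0)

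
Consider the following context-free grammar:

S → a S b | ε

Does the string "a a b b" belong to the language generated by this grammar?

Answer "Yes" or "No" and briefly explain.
A derivation exists: S ⇒ a S b ⇒ a a S b b ⇒ a a b b (using S → a S b twice, then S → ε).

Final answer: Yes - a valid derivation exists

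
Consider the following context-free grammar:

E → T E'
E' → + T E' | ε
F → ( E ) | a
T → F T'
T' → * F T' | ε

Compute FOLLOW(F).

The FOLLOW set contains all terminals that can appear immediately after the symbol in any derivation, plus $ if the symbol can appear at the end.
Useful FIRST sets: FIRST(E') = {+, ε}, FIRST(T') = {*, ε} (both E' and T' are nullable).
FOLLOW(E): E is the start symbol → $; E appears in F → ( E ) followed by ')' → FOLLOW(E) = {), $}.
FOLLOW(E'): E' appears at the right end of E → T E' and of E' → + T E', so FOLLOW(E') ⊇ FOLLOW(E) (the second occurrence adds nothing new). FOLLOW(E') = {), $}.
FOLLOW(T): in E → T E' and E' → + T E', T is followed by E': add FIRST(E') minus ε = {+}; since E' is nullable, also add FOLLOW(E) and FOLLOW(E') = {), $}. FOLLOW(T) = {+, ), $}.
FOLLOW(T'): T' appears at the right end of T → F T' and of T' → * F T', so FOLLOW(T') = FOLLOW(T) = {+, ), $}.
FOLLOW(F): in T → F T' and T' → * F T', F is followed by T': add FIRST(T') minus ε = {*}; since T' is nullable, also add FOLLOW(T) and FOLLOW(T') = {+, ), $}. FOLLOW(F) = {*, +, ), $}.

Final answer: {$, ), *, +}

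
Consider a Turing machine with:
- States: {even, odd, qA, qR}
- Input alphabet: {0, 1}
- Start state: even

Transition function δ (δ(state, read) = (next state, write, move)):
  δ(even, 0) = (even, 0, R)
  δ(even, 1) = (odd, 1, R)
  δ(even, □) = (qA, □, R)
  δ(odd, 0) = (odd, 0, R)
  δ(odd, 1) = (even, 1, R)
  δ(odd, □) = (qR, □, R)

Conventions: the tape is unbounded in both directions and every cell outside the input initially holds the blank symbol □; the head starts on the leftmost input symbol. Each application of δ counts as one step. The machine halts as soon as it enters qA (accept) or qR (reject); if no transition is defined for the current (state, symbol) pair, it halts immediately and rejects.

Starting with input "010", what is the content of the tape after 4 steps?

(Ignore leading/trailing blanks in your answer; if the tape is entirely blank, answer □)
Step 0: [even]010 (head at position 0)
Step 1: δ(even, 0) = (even, 0, R)  ⊢  0[even]10 (head at position 1)
Step 2: δ(even, 1) = (odd, 1, R)  ⊢  01[odd]0 (head at position 2)
Step 3: δ(odd, 0) = (odd, 0, R)  ⊢  010[odd]□ (head at position 3)
Step 4: δ(odd, □) = (qR, □, R)  ⊢  010□[qR]□ (head at position 4)
Tape after 4 steps (ignoring surrounding blanks): 010

Final answer: Tape: 010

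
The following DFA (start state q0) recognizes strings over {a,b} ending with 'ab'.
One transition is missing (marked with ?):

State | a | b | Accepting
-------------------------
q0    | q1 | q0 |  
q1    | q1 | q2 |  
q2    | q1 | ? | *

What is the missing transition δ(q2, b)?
q0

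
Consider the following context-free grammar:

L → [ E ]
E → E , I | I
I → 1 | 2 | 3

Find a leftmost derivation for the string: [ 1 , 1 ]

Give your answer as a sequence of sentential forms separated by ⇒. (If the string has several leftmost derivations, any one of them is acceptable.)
Start with L.
Step 1: the leftmost non-terminal is L; apply L → [ E ]:  [ E ]
Step 2: the leftmost non-terminal is E; apply E → E , I:  [ E , I ]
Step 3: the leftmost non-terminal is E; apply E → I:  [ I , I ]
Step 4: the leftmost non-terminal is I; apply I → 1:  [ 1 , I ]
Step 5: the leftmost non-terminal is I; apply I → 1:  [ 1 , 1 ]

Final answer: L ⇒ [ E ] ⇒ [ E , I ] ⇒ [ I , I ] ⇒ [ 1 , I ] ⇒ [ 1 , 1 ]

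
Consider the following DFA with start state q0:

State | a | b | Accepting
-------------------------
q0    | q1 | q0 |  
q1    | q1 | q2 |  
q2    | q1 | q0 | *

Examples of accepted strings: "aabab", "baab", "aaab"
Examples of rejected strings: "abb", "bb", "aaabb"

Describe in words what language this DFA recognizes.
strings over {a,b} ending with 'ab'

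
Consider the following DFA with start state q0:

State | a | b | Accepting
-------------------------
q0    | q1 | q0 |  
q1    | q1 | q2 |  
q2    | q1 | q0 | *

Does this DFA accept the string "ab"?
Start in q0.
Read 'a': q0 → q1
Read 'b': q1 → q2
Final state q2 is accepting, so the string is accepted.

Final answer: Yes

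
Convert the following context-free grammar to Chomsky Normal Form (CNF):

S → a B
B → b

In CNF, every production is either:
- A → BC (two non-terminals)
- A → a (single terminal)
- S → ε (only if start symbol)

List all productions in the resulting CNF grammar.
The grammar has no ε-productions or unit productions to eliminate.
S → a B has terminal a in a right-hand side of length ≥ 2: introduce T_a → a and use T_a in place of a.
B → b is already in CNF (single terminal) – keep it.
S → a B becomes S → T_a B.
Resulting CNF grammar (3 productions): T_a → a; B → b; S → T_a B

Final answer: T_a → a; B → b; S → T_a B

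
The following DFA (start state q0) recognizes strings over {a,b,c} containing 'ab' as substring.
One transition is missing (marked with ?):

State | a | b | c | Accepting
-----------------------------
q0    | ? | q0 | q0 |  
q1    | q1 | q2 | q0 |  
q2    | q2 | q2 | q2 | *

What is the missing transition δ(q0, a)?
q1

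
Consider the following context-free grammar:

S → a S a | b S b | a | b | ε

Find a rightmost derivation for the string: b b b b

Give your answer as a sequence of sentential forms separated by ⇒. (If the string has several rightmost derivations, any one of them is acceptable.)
Start with S.
Step 1: the rightmost non-terminal is S; apply S → b S b:  b S b
Step 2: the rightmost non-terminal is S; apply S → b S b:  b b S b b
Step 3: the rightmost non-terminal is S; apply S → ε:  b b b b

Final answer: S ⇒ b S b ⇒ b b S b b ⇒ b b b b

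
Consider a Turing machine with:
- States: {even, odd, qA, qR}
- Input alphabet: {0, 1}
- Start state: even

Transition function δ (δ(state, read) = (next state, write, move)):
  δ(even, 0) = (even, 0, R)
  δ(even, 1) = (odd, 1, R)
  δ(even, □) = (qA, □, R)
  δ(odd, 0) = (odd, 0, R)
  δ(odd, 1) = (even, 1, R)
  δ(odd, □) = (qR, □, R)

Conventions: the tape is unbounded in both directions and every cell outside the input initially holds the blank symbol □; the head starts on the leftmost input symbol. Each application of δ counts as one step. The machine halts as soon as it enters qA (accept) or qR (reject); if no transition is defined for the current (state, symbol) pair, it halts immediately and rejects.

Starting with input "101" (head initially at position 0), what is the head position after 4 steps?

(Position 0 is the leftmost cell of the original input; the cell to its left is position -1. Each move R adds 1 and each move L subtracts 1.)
Step 0: [even]101 (head at position 0)
Step 1: δ(even, 1) = (odd, 1, R)  ⊢  1[odd]01 (head at position 1)
Step 2: δ(odd, 0) = (odd, 0, R)  ⊢  10[odd]1 (head at position 2)
Step 3: δ(odd, 1) = (even, 1, R)  ⊢  101[even]□ (head at position 3)
Step 4: δ(even, □) = (qA, □, R)  ⊢  101□[qA]□ (head at position 4)
Head position after 4 steps: 4

Final answer: Position 4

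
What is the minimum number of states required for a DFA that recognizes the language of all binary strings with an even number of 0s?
Language: binary strings with an even number of 0s
Lower bound (Myhill–Nerode): the prefixes ε, 0 are pairwise distinguishable:
  ε vs 0: suffix ε distinguishes them (ε has zero 0s (accepted), 0 has one 0 (rejected))
So any DFA needs at least 2 states.
Upper bound: a DFA with 2 states exists (one state per class above).
Minimum states: 2

Final answer: 2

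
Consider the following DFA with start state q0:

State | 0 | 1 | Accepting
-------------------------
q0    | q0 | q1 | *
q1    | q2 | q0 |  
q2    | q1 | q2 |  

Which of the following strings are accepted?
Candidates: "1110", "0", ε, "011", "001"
"1110": q0 → q1 → q0 → q1 → q2; q2 is not accepting → rejected
"0": q0 → q0; q0 is accepting → accepted
ε: q0; q0 is accepting → accepted
"011": q0 → q0 → q1 → q0; q0 is accepting → accepted
"001": q0 → q0 → q0 → q1; q1 is not accepting → rejected

Final answer: "0", ε, "011"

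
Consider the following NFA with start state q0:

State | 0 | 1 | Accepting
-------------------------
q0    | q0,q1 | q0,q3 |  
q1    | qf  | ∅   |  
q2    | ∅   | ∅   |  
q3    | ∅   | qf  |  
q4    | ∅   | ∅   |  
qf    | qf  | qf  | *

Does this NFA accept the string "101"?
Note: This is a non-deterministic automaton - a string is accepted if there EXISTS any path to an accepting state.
Track the set of states the NFA could be in: start {q0}
Read '1': {q0} → {q0, q3}
Read '0': {q0, q3} → {q0, q1}
Read '1': {q0, q1} → {q0, q3}
Final set {q0, q3} contains no accepting state → rejected.

Final answer: No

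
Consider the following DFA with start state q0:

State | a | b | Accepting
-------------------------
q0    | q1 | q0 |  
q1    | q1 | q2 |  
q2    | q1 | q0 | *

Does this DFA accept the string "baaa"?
Start in q0.
Read 'b': q0 → q0
Read 'a': q0 → q1
Read 'a': q1 → q1
Read 'a': q1 → q1
Final state q1 is not accepting, so the string is rejected.

Final answer: No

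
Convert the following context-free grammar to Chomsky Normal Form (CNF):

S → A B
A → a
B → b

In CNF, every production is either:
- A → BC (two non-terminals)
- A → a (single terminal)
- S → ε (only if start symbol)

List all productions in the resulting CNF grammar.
The grammar has no ε-productions or unit productions to eliminate.
S → A B is already in CNF (two non-terminals) – keep it.
A → a is already in CNF (single terminal) – keep it.
B → b is already in CNF (single terminal) – keep it.
Resulting CNF grammar (3 productions): A → a; B → b; S → A B

Final answer: A → a; B → b; S → A B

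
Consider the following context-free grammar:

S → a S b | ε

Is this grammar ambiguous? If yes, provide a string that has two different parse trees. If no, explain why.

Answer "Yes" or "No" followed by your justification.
At every step exactly one production applies: if the remaining string to generate is non-empty it starts with a and ends with b, forcing S → a S b; if it is empty, S → ε is forced. Hence each string a^n b^n has exactly one derivation (S → a S b applied n times, then S → ε) and one parse tree.

Final answer: No - the grammar is unambiguous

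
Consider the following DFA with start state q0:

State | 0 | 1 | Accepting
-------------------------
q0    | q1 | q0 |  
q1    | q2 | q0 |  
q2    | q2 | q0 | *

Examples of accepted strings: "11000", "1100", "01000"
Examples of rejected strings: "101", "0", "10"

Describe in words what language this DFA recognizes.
binary strings ending with '00'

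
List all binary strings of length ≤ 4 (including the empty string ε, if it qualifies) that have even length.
Checking every binary string of length 0 to 4:
  Length 0: accepted: ε | rejected: (none)
  Length 1: accepted: (none) | rejected: 0, 1
  Length 2: accepted: 00, 01, 10, 11 | rejected: (none)
  Length 3: accepted: (none) | rejected: 000, 001, 010, 011, 100, 101, 110, 111
  Length 4: accepted: 0000, 0001, 0010, 0011, 0100, 0101, 0110, 0111, 1000, 1001, 1010, 1011, 1100, 1101, 1110, 1111 | rejected: (none)
Total: 21 string(s).

Final answer: ε, 00, 01, 10, 11, 0000, 0001, 0010, 0011, 0100, 0101, 0110, 0111, 1000, 1001, 1010, 1011, 1100, 1101, 1110, 1111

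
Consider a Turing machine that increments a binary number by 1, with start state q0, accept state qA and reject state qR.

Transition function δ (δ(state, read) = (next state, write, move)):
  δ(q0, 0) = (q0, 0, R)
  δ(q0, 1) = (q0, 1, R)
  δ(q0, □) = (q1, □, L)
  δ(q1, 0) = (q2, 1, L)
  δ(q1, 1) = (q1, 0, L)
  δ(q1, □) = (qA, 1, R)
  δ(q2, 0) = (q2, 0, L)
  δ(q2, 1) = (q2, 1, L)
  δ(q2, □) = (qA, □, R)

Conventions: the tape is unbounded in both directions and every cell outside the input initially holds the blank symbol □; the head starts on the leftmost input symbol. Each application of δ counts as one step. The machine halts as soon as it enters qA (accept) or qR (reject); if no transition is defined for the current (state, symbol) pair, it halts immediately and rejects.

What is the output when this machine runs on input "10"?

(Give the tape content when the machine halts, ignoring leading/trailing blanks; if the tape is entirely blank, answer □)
Step 0: [q0]10 (head at position 0)
Step 1: δ(q0, 1) = (q0, 1, R)  ⊢  1[q0]0 (head at position 1)
Step 2: δ(q0, 0) = (q0, 0, R)  ⊢  10[q0]□ (head at position 2)
Step 3: δ(q0, □) = (q1, □, L)  ⊢  1[q1]0□ (head at position 1)
Step 4: δ(q1, 0) = (q2, 1, L)  ⊢  [q2]11□ (head at position 0)
Step 5: δ(q2, 1) = (q2, 1, L)  ⊢  [q2]□11□ (head at position -1)
Step 6: δ(q2, □) = (qA, □, R)  ⊢  □[qA]11□ (head at position 0)
The machine is in qA, so it halts and accepts.
Tape content when halted (ignoring surrounding blanks): 11

Final answer: Output: 11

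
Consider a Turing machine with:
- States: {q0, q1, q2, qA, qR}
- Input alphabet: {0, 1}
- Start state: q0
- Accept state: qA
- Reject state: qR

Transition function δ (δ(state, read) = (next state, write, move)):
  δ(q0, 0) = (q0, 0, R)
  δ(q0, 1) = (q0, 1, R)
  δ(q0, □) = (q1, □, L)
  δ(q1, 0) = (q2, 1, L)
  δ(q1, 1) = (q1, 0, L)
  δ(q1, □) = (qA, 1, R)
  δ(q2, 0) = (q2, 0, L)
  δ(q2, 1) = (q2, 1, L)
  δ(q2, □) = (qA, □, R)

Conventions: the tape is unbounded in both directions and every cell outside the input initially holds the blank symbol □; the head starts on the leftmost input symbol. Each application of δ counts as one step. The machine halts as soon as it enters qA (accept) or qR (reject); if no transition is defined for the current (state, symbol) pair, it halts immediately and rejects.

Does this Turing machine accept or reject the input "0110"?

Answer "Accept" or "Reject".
Step 0: [q0]0110 (head at position 0)
Step 1: δ(q0, 0) = (q0, 0, R)  ⊢  0[q0]110 (head at position 1)
Step 2: δ(q0, 1) = (q0, 1, R)  ⊢  01[q0]10 (head at position 2)
Step 3: δ(q0, 1) = (q0, 1, R)  ⊢  011[q0]0 (head at position 3)
Step 4: δ(q0, 0) = (q0, 0, R)  ⊢  0110[q0]□ (head at position 4)
Step 5: δ(q0, □) = (q1, □, L)  ⊢  011[q1]0□ (head at position 3)
Step 6: δ(q1, 0) = (q2, 1, L)  ⊢  01[q2]11□ (head at position 2)
Step 7: δ(q2, 1) = (q2, 1, L)  ⊢  0[q2]111□ (head at position 1)
Step 8: δ(q2, 1) = (q2, 1, L)  ⊢  [q2]0111□ (head at position 0)
Step 9: δ(q2, 0) = (q2, 0, L)  ⊢  [q2]□0111□ (head at position -1)
Step 10: δ(q2, □) = (qA, □, R)  ⊢  □[qA]0111□ (head at position 0)
The machine is in qA, so it halts and accepts.

Final answer: Accept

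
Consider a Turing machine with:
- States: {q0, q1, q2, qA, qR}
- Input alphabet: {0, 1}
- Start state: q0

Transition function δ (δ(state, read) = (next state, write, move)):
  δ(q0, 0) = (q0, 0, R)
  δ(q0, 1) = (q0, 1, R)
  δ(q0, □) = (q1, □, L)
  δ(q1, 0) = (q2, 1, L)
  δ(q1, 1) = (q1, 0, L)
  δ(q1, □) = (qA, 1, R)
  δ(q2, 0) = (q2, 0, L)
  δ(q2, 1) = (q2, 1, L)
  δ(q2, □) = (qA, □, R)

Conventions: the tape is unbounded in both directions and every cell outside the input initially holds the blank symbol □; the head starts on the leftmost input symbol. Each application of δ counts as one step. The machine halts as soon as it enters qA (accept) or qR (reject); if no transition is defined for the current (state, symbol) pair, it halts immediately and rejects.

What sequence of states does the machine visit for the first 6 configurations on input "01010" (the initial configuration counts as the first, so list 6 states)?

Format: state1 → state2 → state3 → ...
Step 0: [q0]01010 (head at position 0)
Step 1: δ(q0, 0) = (q0, 0, R)  ⊢  0[q0]1010 (head at position 1)
Step 2: δ(q0, 1) = (q0, 1, R)  ⊢  01[q0]010 (head at position 2)
Step 3: δ(q0, 0) = (q0, 0, R)  ⊢  010[q0]10 (head at position 3)
Step 4: δ(q0, 1) = (q0, 1, R)  ⊢  0101[q0]0 (head at position 4)
Step 5: δ(q0, 0) = (q0, 0, R)  ⊢  01010[q0]□ (head at position 5)
Reading off the states of these 6 configurations: q0 → q0 → q0 → q0 → q0 → q0

Final answer: q0 → q0 → q0 → q0 → q0 → q0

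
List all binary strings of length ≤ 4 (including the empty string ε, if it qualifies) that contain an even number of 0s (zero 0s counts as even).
Checking every binary string of length 0 to 4:
  Length 0: accepted: ε | rejected: (none)
  Length 1: accepted: 1 | rejected: 0
  Length 2: accepted: 00, 11 | rejected: 01, 10
  Length 3: accepted: 001, 010, 100, 111 | rejected: 000, 011, 101, 110
  Length 4: accepted: 0000, 0011, 0101, 0110, 1001, 1010, 1100, 1111 | rejected: 0001, 0010, 0100, 0111, 1000, 1011, 1101, 1110
Total: 16 string(s).

Final answer: ε, 1, 00, 11, 001, 010, 100, 111, 0000, 0011, 0101, 0110, 1001, 1010, 1100, 1111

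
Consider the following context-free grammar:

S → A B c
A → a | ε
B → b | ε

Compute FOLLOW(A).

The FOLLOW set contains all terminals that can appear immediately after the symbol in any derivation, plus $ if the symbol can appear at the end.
A occurs in S → A B c followed by B c. Add FIRST(B) minus ε = {b}; B is nullable (B → ε), so what follows B can also follow A: the terminal c. FOLLOW(A) = {b, c}.

Final answer: {b, c}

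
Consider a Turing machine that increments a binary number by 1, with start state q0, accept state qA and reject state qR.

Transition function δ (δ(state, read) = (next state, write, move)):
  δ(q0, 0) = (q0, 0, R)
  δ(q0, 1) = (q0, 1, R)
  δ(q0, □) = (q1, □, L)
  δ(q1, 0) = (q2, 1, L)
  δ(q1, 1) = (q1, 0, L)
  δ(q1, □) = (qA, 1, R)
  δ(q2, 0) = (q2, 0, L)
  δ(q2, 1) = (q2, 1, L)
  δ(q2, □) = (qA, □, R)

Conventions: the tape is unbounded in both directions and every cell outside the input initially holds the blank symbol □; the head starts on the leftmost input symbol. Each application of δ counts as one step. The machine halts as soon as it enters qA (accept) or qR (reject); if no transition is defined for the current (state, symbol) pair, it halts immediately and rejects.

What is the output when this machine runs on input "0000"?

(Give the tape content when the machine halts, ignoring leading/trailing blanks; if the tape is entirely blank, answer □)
Step 0: [q0]0000 (head at position 0)
Step 1: δ(q0, 0) = (q0, 0, R)  ⊢  0[q0]000 (head at position 1)
Step 2: δ(q0, 0) = (q0, 0, R)  ⊢  00[q0]00 (head at position 2)
Step 3: δ(q0, 0) = (q0, 0, R)  ⊢  000[q0]0 (head at position 3)
Step 4: δ(q0, 0) = (q0, 0, R)  ⊢  0000[q0]□ (head at position 4)
Step 5: δ(q0, □) = (q1, □, L)  ⊢  000[q1]0□ (head at position 3)
Step 6: δ(q1, 0) = (q2, 1, L)  ⊢  00[q2]01□ (head at position 2)
Step 7: δ(q2, 0) = (q2, 0, L)  ⊢  0[q2]001□ (head at position 1)
Step 8: δ(q2, 0) = (q2, 0, L)  ⊢  [q2]0001□ (head at position 0)
Step 9: δ(q2, 0) = (q2, 0, L)  ⊢  [q2]□0001□ (head at position -1)
Step 10: δ(q2, □) = (qA, □, R)  ⊢  □[qA]0001□ (head at position 0)
The machine is in qA, so it halts and accepts.
Tape content when halted (ignoring surrounding blanks): 0001

Final answer: Output: 0001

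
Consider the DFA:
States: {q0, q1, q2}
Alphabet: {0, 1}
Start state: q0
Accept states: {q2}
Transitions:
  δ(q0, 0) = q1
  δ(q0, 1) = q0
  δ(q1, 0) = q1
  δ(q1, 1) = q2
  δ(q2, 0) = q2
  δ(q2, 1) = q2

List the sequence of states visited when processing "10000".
Starting at q0
Read '1': q0 -> q0
Read '0': q0 -> q1
Read '0': q1 -> q1
Read '0': q1 -> q1
Read '0': q1 -> q1

Final answer: q0 -> q0 -> q1 -> q1 -> q1 -> q1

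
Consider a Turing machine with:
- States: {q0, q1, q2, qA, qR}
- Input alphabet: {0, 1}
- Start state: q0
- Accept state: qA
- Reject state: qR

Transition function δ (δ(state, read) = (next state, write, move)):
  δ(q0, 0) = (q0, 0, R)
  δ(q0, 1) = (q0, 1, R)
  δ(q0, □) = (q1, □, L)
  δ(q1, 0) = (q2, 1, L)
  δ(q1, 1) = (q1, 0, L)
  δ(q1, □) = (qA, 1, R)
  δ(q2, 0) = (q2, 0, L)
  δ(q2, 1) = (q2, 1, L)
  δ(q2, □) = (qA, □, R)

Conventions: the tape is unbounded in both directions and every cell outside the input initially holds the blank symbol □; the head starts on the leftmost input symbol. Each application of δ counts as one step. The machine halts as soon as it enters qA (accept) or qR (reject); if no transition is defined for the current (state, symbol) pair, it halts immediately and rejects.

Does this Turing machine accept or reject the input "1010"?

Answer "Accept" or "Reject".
Step 0: [q0]1010 (head at position 0)
Step 1: δ(q0, 1) = (q0, 1, R)  ⊢  1[q0]010 (head at position 1)
Step 2: δ(q0, 0) = (q0, 0, R)  ⊢  10[q0]10 (head at position 2)
Step 3: δ(q0, 1) = (q0, 1, R)  ⊢  101[q0]0 (head at position 3)
Step 4: δ(q0, 0) = (q0, 0, R)  ⊢  1010[q0]□ (head at position 4)
Step 5: δ(q0, □) = (q1, □, L)  ⊢  101[q1]0□ (head at position 3)
Step 6: δ(q1, 0) = (q2, 1, L)  ⊢  10[q2]11□ (head at position 2)
Step 7: δ(q2, 1) = (q2, 1, L)  ⊢  1[q2]011□ (head at position 1)
Step 8: δ(q2, 0) = (q2, 0, L)  ⊢  [q2]1011□ (head at position 0)
Step 9: δ(q2, 1) = (q2, 1, L)  ⊢  [q2]□1011□ (head at position -1)
Step 10: δ(q2, □) = (qA, □, R)  ⊢  □[qA]1011□ (head at position 0)
The machine is in qA, so it halts and accepts.

Final answer: Accept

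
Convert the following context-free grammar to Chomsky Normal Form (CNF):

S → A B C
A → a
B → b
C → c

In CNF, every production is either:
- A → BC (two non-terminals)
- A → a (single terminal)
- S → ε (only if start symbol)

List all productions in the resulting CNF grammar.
The grammar has no ε-productions or unit productions to eliminate.
A → a is already in CNF (single terminal) – keep it.
B → b is already in CNF (single terminal) – keep it.
C → c is already in CNF (single terminal) – keep it.
S → A B C has 3 symbols on the right: break it into binary productions S → A X0, X0 → B C.
Resulting CNF grammar (5 productions): A → a; B → b; C → c; S → A X0; X0 → B C

Final answer: A → a; B → b; C → c; S → A X0; X0 → B C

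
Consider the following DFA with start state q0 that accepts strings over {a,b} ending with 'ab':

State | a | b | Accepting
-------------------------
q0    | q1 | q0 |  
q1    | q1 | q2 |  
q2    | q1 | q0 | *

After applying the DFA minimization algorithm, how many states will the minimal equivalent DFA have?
All 3 states are reachable from q0, so none can be removed as unreachable.
Table-filling: first mark every (accepting, non-accepting) pair as distinguishable (accepting: {q2}; non-accepting: {q0, q1}).
Round 1: (q0, q1) on 'b' go to q0 and q2, already distinguishable → mark.
Every pair of states is distinguishable, so the DFA is already minimal.
Equivalence classes: {q0}, {q1}, {q2} → 3 states.

Final answer: 3 states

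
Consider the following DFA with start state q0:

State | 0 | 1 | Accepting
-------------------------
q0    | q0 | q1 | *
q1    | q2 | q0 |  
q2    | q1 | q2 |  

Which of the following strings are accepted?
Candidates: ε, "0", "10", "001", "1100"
ε: q0; q0 is accepting → accepted
"0": q0 → q0; q0 is accepting → accepted
"10": q0 → q1 → q2; q2 is not accepting → rejected
"001": q0 → q0 → q0 → q1; q1 is not accepting → rejected
"1100": q0 → q1 → q0 → q0 → q0; q0 is accepting → accepted

Final answer: ε, "0", "1100"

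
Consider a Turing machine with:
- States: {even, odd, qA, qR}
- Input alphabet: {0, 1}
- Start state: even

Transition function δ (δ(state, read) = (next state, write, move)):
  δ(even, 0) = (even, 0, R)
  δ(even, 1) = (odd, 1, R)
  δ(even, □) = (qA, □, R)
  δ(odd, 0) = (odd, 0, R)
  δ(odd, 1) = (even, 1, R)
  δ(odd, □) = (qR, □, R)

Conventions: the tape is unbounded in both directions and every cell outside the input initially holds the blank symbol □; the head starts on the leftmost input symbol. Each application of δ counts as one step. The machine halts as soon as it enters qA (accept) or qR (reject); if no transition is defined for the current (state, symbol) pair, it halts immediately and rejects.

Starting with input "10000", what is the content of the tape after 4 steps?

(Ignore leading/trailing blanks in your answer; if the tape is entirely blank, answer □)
Step 0: [even]10000 (head at position 0)
Step 1: δ(even, 1) = (odd, 1, R)  ⊢  1[odd]0000 (head at position 1)
Step 2: δ(odd, 0) = (odd, 0, R)  ⊢  10[odd]000 (head at position 2)
Step 3: δ(odd, 0) = (odd, 0, R)  ⊢  100[odd]00 (head at position 3)
Step 4: δ(odd, 0) = (odd, 0, R)  ⊢  1000[odd]0 (head at position 4)
Tape after 4 steps (ignoring surrounding blanks): 10000

Final answer: Tape: 10000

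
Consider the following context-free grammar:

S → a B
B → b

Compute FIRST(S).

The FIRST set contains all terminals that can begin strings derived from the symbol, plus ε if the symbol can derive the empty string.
S has the single production S → a B, whose right-hand side begins with the terminal a. So FIRST(S) = {a}.

Final answer: {a}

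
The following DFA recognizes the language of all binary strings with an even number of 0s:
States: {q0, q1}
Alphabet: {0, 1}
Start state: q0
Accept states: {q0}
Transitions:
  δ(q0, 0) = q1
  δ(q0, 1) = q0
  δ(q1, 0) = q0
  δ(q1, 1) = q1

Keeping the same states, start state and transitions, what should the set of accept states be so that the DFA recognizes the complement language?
The DFA is complete (every state has a transition on every symbol), so the complement
is recognized by the same DFA with accepting and non-accepting states swapped.
Original accept states: {q0}
Complement accept states = All states - Original accept states
= {q0, q1} - {q0}
= {q1}
Complement language: strings with an ODD number of 0s

Final answer: {q1}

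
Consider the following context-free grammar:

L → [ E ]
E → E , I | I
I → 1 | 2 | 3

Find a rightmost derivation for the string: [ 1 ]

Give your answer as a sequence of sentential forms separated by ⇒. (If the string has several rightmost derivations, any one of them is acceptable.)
Start with L.
Step 1: the rightmost non-terminal is L; apply L → [ E ]:  [ E ]
Step 2: the rightmost non-terminal is E; apply E → I:  [ I ]
Step 3: the rightmost non-terminal is I; apply I → 1:  [ 1 ]

Final answer: L ⇒ [ E ] ⇒ [ I ] ⇒ [ 1 ]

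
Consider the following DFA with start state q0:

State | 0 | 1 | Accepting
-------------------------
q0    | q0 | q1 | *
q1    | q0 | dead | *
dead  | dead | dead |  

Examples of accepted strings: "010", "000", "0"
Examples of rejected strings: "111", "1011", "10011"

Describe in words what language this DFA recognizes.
binary strings with no two consecutive 1s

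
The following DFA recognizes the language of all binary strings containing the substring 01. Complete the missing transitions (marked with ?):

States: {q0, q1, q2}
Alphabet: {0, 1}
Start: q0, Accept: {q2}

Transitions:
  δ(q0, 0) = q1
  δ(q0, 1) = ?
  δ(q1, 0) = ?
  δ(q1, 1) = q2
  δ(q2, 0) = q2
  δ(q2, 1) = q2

What each state remembers (consistent with the given transitions and accept states):
  q0: 01 not seen yet and the last symbol was not 0
  q1: 01 not seen yet and the last symbol was 0
  q2: the substring 01 has already been seen
Filling in the missing entries:
  δ(q0, 1): in q0 (01 not seen yet and the last symbol was not 0), after reading 1 we have: 01 not seen yet and the last symbol was not 0 → q0
  δ(q1, 0): in q1 (01 not seen yet and the last symbol was 0), after reading 0 we have: 01 not seen yet and the last symbol was 0 → q1

Final answer: δ(q0, 1) = q0; δ(q1, 0) = q1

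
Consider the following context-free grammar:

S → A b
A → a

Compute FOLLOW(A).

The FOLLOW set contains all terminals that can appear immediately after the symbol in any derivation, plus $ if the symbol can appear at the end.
A occurs only in S → A b, where it is immediately followed by the terminal b. So FOLLOW(A) = {b}.

Final answer: {b}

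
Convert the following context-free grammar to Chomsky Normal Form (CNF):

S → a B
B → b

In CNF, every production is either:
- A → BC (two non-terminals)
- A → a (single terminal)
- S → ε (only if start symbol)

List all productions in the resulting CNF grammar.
The grammar has no ε-productions or unit productions to eliminate.
S → a B has terminal a in a right-hand side of length ≥ 2: introduce T_a → a and use T_a in place of a.
B → b is already in CNF (single terminal) – keep it.
S → a B becomes S → T_a B.
Resulting CNF grammar (3 productions): T_a → a; B → b; S → T_a B

Final answer: T_a → a; B → b; S → T_a B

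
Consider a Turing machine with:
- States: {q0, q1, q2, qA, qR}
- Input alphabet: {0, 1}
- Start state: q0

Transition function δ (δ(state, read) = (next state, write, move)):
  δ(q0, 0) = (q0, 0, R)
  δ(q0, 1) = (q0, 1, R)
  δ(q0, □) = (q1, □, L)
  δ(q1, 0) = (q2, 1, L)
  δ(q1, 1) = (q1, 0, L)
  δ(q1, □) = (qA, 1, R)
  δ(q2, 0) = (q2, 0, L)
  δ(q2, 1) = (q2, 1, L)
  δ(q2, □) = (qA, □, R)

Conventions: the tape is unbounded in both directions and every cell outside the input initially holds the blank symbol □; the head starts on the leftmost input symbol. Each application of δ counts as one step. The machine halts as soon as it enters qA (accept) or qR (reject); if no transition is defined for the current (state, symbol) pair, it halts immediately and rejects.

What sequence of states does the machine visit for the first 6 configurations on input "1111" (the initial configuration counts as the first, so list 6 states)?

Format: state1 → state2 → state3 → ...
Step 0: [q0]1111 (head at position 0)
Step 1: δ(q0, 1) = (q0, 1, R)  ⊢  1[q0]111 (head at position 1)
Step 2: δ(q0, 1) = (q0, 1, R)  ⊢  11[q0]11 (head at position 2)
Step 3: δ(q0, 1) = (q0, 1, R)  ⊢  111[q0]1 (head at position 3)
Step 4: δ(q0, 1) = (q0, 1, R)  ⊢  1111[q0]□ (head at position 4)
Step 5: δ(q0, □) = (q1, □, L)  ⊢  111[q1]1□ (head at position 3)
Reading off the states of these 6 configurations: q0 → q0 → q0 → q0 → q0 → q1

Final answer: q0 → q0 → q0 → q0 → q0 → q1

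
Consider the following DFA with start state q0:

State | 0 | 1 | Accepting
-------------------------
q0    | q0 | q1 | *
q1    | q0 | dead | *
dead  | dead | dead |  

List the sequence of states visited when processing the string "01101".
q0 → q0 → q1 → dead → dead → dead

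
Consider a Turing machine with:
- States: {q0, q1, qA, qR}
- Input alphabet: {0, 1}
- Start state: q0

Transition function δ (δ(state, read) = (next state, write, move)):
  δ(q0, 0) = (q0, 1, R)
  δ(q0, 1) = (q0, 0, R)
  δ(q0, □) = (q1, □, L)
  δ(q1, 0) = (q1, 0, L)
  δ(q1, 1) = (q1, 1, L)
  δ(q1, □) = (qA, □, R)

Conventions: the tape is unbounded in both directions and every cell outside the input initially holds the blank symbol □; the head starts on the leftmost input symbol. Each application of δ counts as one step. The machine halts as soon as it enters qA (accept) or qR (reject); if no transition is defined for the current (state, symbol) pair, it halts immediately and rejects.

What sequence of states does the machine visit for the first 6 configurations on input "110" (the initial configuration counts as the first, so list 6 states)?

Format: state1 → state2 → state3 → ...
Step 0: [q0]110 (head at position 0)
Step 1: δ(q0, 1) = (q0, 0, R)  ⊢  0[q0]10 (head at position 1)
Step 2: δ(q0, 1) = (q0, 0, R)  ⊢  00[q0]0 (head at position 2)
Step 3: δ(q0, 0) = (q0, 1, R)  ⊢  001[q0]□ (head at position 3)
Step 4: δ(q0, □) = (q1, □, L)  ⊢  00[q1]1□ (head at position 2)
Step 5: δ(q1, 1) = (q1, 1, L)  ⊢  0[q1]01□ (head at position 1)
Reading off the states of these 6 configurations: q0 → q0 → q0 → q0 → q1 → q1

Final answer: q0 → q0 → q0 → q0 → q1 → q1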